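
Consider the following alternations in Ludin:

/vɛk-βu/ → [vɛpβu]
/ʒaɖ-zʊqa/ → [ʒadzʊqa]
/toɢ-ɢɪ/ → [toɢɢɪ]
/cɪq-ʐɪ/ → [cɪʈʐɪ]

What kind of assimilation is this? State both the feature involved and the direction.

The segment that alternates is /k/, which surfaces as [p] when adjacent to /β/.
/k/ is velar while /β/ is bilabial; the output [p] is bilabial, matching the trigger — so the feature that spreads is place.
Manner and voice are unchanged, so the assimilation is partial, not total.
The other alternating forms pattern the same way: /ɖ/ → [d] before /z/ (retroflex → alveolar, matching alveolar); /q/ → [ʈ] before /ʐ/ (uvular → retroflex, matching retroflex) — only place changes, and always toward the following segment.
Nothing changes in [toɢɢɪ]: there the adjacent consonants already agree in place (/ɢ/ and /ɢ/ are both uvular), so this form is consistent with the same rule.
The trigger is the following segment, so the direction is regressive (anticipatory).

regressive place assimilation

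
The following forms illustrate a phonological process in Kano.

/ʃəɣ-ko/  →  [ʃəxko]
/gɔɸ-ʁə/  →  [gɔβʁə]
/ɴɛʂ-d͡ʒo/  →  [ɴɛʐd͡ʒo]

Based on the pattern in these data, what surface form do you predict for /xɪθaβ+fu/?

[xɪθaɸfu]

The data show regressive voicing assimilation: /ɣ/ → [x] before /k/; /ɸ/ → [β] before /ʁ/; /ʂ/ → [ʐ] before /d͡ʒ/. In each pair only voicing changes, matching the following consonant, while place and manner stay constant.
The rule targets /β/ (voiced bilabial fricative), which sits before the trigger /f/ (voiceless).
A voiceless bilabial fricative is [ɸ], so the surface segment is [ɸ].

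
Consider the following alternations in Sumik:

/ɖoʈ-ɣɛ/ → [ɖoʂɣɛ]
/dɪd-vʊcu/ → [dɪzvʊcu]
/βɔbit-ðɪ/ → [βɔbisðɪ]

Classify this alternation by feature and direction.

regressive manner assimilation

Underlying /ʈ/ is realised as [ʂ] next to /ɣ/; /ɣ/ itself does not change.
The change stop → fricative matches the manner of the following /ɣ/, identifying this as manner assimilation.
Place and voice are unchanged, so the assimilation is partial, not total.
The same holds elsewhere in the data: /d/ → [z] before /v/ (stop → fricative, matching a fricative); /t/ → [s] before /ð/ (stop → fricative, matching a fricative) — only manner changes, and always toward the following segment.
Since the segment that changes precedes the conditioning segment, the assimilation is regressive.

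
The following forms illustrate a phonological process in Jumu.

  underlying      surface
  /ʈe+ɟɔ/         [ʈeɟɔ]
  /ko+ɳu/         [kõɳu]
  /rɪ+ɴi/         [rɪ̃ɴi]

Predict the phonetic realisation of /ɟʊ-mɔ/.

The data show regressive nasality assimilation (vowel nasalisation): /o/ → [õ] before /ɳ/; /ɪ/ → [ɪ̃] before /ɴ/ — a vowel is nasalised by an immediately following nasal consonant.
No change occurs in [ʈeɟɔ] because the vowel at the boundary is adjacent to an oral consonant, not a nasal (/e/ next to /ɟ/).
/ʊ/ sits next to the nasal /m/ and is therefore nasalised to [ʊ̃].

[ɟʊ̃mɔ]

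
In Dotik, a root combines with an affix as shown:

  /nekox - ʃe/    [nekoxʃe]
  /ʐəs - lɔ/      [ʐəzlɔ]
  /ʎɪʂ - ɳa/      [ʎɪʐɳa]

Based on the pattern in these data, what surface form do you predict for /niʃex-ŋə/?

The data show regressive voicing assimilation: /s/ → [z] before /l/; /ʂ/ → [ʐ] before /ɳ/. In each pair only voicing changes, matching the following consonant, while place and manner stay constant.
No alternation appears in [nekoxʃe]: there the adjacent consonants already agree in voicing (/x/ and /ʃ/ are both voiceless), so this form is consistent with the same rule.
The rule targets /x/ (voiceless velar fricative), which sits before the trigger /ŋ/ (voiced).
The voiced velar fricative is [ɣ], so /x/ → [ɣ].

[niʃeɣŋə]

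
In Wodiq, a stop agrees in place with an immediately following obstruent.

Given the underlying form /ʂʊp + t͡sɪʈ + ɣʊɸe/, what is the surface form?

The rule targets /p/ (voiceless bilabial stop), which sits before the trigger /t͡s/ (alveolar).
A voiceless alveolar stop is [t], so the surface segment is [t].
The same rule applies at the second boundary: /ʈ/ → [k] next to /ɣ/.

[ʂʊtt͡sɪkɣʊɸe]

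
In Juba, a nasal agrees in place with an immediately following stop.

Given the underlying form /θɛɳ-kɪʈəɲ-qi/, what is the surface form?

/ɳ/ is a voiced retroflex nasal. The following trigger /k/ is velar, so /ɳ/ must become velar as well.
Changing only its place to velar gives [ŋ] — the voiced velar nasal.
The same rule applies at the second boundary: /ɲ/ → [ɴ] next to /q/.

[θɛŋkɪʈəɴqi]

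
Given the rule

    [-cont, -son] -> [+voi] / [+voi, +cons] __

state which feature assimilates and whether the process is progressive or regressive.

The target ([-cont, -son], stops) acquires [+voi] next to a voiced consonant ([+voi, +cons]) — it takes on the voicing of its neighbour, so the feature that spreads is voicing.
The conditioning segment sits to the left of the focus bar, meaning the trigger precedes the segment that changes — progressive assimilation.

progressive voicing assimilation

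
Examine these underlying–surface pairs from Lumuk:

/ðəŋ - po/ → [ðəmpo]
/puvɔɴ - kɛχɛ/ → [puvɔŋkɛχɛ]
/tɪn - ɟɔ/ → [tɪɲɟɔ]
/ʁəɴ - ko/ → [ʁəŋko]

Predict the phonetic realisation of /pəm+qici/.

The data show regressive place assimilation: /ŋ/ → [m] before /p/; /ɴ/ → [ŋ] before /k/; /n/ → [ɲ] before /ɟ/. In each pair only place changes, matching the following consonant, while manner and voice stay constant.
/m/ is a voiced bilabial nasal. The following trigger /q/ is uvular, so /m/ must become uvular as well.
Changing only its place to uvular gives [ɴ] — the voiced uvular nasal.

[pəɴqici]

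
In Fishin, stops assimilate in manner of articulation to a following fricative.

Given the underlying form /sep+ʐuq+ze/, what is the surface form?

/p/ is a voiceless bilabial stop. The following trigger /ʐ/ is a fricative, so /p/ must become a fricative as well.
The voiceless bilabial fricative is [ɸ], so /p/ → [ɸ].
At the second juncture, /q/ likewise becomes [χ] adjacent to /z/.

[seɸʐuχze]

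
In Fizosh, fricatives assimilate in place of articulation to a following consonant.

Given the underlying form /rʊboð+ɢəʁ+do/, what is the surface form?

The rule targets /ð/ (voiced dental fricative), which sits before the trigger /ɢ/ (uvular).
Changing only its place to uvular gives [ʁ] — the voiced uvular fricative.
The same rule applies at the second boundary: /ʁ/ → [z] next to /d/.

[rʊboʁɢəzdo]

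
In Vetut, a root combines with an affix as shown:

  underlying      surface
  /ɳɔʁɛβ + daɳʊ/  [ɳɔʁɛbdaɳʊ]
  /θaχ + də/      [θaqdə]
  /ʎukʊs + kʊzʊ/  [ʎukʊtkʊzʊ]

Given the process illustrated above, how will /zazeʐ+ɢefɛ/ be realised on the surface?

The data show regressive manner assimilation: /β/ → [b] before /d/; /χ/ → [q] before /d/; /s/ → [t] before /k/. In each pair only manner changes, matching the following consonant, while place and voice stay constant.
The rule targets /ʐ/ (voiced retroflex fricative), which sits before the trigger /ɢ/ (stop).
The voiced retroflex stop is [ɖ], so /ʐ/ → [ɖ].

[zazeɖɢefɛ]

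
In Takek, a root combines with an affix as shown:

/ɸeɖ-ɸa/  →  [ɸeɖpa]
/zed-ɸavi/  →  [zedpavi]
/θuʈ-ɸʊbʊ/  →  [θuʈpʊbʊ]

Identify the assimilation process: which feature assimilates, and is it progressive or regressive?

progressive manner assimilation

Underlying /ɸ/ is realised as [p] next to /ɖ/; /ɖ/ itself does not change.
/ɸ/ is a fricative while /ɖ/ is a stop; the output [p] is a stop, matching the trigger — so the feature that spreads is manner.
Place and voice are unchanged, so the assimilation is partial, not total.
The other alternating forms pattern the same way: /ɸ/ → [p] after /d/ (fricative → stop, matching a stop); /ɸ/ → [p] after /ʈ/ (fricative → stop, matching a stop) — only manner changes, and always toward the preceding segment.
The trigger is the preceding segment, so the direction is progressive (perseverative).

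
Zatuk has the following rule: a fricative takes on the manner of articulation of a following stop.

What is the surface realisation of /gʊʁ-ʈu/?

/ʁ/ is a voiced uvular fricative. The following trigger /ʈ/ is a stop, so /ʁ/ must become a stop as well.
The voiced uvular stop is [ɢ], so /ʁ/ → [ɢ].

[gʊɢʈu]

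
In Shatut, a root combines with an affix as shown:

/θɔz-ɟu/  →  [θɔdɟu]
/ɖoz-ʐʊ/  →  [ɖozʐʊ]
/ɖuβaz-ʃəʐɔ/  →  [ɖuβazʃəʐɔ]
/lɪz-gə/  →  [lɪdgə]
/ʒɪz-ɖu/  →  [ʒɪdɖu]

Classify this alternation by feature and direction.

regressive manner assimilation

The segment that alternates is /z/, which surfaces as [d] when adjacent to /ɟ/.
The change fricative → stop matches the manner of the following /ɟ/, identifying this as manner assimilation.
Place and voice are unchanged, so the assimilation is partial, not total.
The other alternating forms pattern the same way: /z/ → [d] before /g/ (fricative → stop, matching a stop); /z/ → [d] before /ɖ/ (fricative → stop, matching a stop) — only manner changes, and always toward the following segment.
No alternation appears in [ɖozʐʊ], [ɖuβazʃəʐɔ]: there the adjacent consonants already agree in manner (/z/ and /ʐ/ are both fricatives; /z/ and /ʃ/ are both fricatives), so these forms are consistent with the same rule.
Since the segment that changes precedes the conditioning segment, the assimilation is regressive.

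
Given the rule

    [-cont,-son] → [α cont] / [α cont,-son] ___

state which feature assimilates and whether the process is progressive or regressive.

The shared variable α links the value of [cont] on the target to that of the neighbouring obstruent. [cont] distinguishes stops from fricatives — a manner-of-articulation feature — so this is manner assimilation.
Since the environment is written before the underscore, the trigger precedes the target; the direction is progressive.

progressive manner assimilation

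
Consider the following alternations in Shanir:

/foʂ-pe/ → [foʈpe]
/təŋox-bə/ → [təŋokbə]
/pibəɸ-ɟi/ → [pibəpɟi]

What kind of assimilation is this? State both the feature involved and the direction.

regressive manner assimilation

Underlying /ʂ/ is realised as [ʈ] next to /p/; /p/ itself does not change.
/ʂ/ is a fricative while /p/ is a stop; the output [ʈ] is a stop, matching the trigger — so the feature that spreads is manner.
Place and voice are unchanged, so the assimilation is partial, not total.
The same holds elsewhere in the data: /x/ → [k] before /b/ (fricative → stop, matching a stop); /ɸ/ → [p] before /ɟ/ (fricative → stop, matching a stop) — only manner changes, and always toward the following segment.
The trigger is the following segment, so the direction is regressive (anticipatory).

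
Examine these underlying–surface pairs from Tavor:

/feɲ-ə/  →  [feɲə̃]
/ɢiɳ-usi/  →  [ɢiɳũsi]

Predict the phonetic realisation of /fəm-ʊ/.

[fəmʊ̃]

The data show progressive nasality assimilation (vowel nasalisation): /ə/ → [ə̃] after /ɲ/; /u/ → [ũ] after /ɳ/ — a vowel is nasalised by an immediately preceding nasal consonant.
/ʊ/ sits next to the nasal /m/ and is therefore nasalised to [ʊ̃].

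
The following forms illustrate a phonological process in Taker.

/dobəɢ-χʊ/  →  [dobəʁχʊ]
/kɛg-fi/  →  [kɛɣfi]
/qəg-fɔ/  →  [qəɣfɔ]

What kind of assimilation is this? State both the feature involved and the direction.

regressive manner assimilation

The segment that alternates is /ɢ/, which surfaces as [ʁ] when adjacent to /χ/.
/ɢ/ is a stop while /χ/ is a fricative; the output [ʁ] is a fricative, matching the trigger — so the feature that spreads is manner.
Place and voice are unchanged, so the assimilation is partial, not total.
The same holds elsewhere in the data: /g/ → [ɣ] before /f/ (stop → fricative, matching a fricative) — only manner changes, and always toward the following segment.
The trigger is the following segment, so the direction is regressive (anticipatory).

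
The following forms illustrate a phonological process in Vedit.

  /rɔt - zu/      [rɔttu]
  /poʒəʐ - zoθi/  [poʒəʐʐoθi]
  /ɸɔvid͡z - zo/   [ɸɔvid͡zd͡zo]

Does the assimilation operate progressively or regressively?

progressive

The segment that alternates is /z/, which surfaces as [t] when adjacent to /t/.
The output [t] is identical to the trigger /t/ — every feature (place, manner, voicing) has been copied — so this is total assimilation.
The remaining alternations confirm this: /z/ → [ʐ] after /ʐ/; /z/ → [d͡z] after /d͡z/ — in each case the output is a copy of the preceding consonant.
The trigger is the preceding segment, so the direction is progressive (perseverative).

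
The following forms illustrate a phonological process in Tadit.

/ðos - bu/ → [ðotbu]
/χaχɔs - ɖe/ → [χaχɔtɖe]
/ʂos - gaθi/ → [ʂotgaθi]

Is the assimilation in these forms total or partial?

partial assimilation

The segment that alternates is /s/, which surfaces as [t] when adjacent to /b/.
The change fricative → stop matches the manner of the following /b/, identifying this as manner assimilation.
Place and voice are unchanged, so the assimilation is partial, not total.
The other alternating forms pattern the same way: /s/ → [t] before /ɖ/ (fricative → stop, matching a stop); /s/ → [t] before /g/ (fricative → stop, matching a stop) — only manner changes, and always toward the following segment.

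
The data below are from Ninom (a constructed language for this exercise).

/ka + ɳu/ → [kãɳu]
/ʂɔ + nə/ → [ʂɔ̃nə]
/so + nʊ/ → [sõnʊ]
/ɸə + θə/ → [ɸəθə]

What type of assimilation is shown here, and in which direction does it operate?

regressive nasality assimilation (vowel nasalisation)

The vowel /a/ surfaces as nasalised [ã] next to the following nasal /ɳ/ — it has acquired the [+nasal] feature of its neighbour.
The other forms show the same pattern: /ɔ/ → [ɔ̃] before /n/; /o/ → [õ] before /n/ — each time a vowel is nasalised next to a following nasal.
No change occurs in [ɸəθə] because the vowel at the boundary is adjacent to an oral consonant, not a nasal (/ə/ next to /θ/).
Because the conditioning nasal is to the right of the vowel that changes, the process is regressive (anticipatory).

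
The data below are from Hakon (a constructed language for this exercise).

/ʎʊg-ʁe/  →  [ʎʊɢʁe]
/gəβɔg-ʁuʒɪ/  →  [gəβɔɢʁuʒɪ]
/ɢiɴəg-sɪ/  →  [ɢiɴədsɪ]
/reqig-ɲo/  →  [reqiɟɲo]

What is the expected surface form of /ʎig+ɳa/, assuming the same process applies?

[ʎiɖɳa]

The data show regressive place assimilation: /g/ → [ɢ] before /ʁ/; /g/ → [d] before /s/; /g/ → [ɟ] before /ɲ/. In each pair only place changes, matching the following consonant, while manner and voice stay constant.
The rule targets /g/ (voiced velar stop), which sits before the trigger /ɳ/ (retroflex).
The voiced retroflex stop is [ɖ], so /g/ → [ɖ].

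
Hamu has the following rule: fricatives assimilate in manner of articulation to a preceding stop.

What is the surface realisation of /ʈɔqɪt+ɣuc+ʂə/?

/ɣ/ is a voiced velar fricative. The preceding trigger /t/ is a stop, so /ɣ/ must become a stop as well.
The voiced velar stop is [g], so /ɣ/ → [g].
At the second juncture, /ʂ/ likewise becomes [ʈ] adjacent to /c/.

[ʈɔqɪtgucʈə]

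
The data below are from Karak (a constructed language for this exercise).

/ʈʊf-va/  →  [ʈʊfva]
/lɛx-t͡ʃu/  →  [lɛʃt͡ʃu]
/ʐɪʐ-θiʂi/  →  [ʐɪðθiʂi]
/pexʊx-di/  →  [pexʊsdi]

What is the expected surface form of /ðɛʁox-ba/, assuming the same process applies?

The data show regressive place assimilation: /x/ → [ʃ] before /t͡ʃ/; /ʐ/ → [ð] before /θ/; /x/ → [s] before /d/. In each pair only place changes, matching the following consonant, while manner and voice stay constant.
No alternation appears in [ʈʊfva]: there the adjacent consonants already agree in place (/f/ and /v/ are both labiodental), so this form is consistent with the same rule.
The rule targets /x/ (voiceless velar fricative), which sits before the trigger /b/ (bilabial).
Changing only its place to bilabial gives [ɸ] — the voiceless bilabial fricative.

[ðɛʁoɸba]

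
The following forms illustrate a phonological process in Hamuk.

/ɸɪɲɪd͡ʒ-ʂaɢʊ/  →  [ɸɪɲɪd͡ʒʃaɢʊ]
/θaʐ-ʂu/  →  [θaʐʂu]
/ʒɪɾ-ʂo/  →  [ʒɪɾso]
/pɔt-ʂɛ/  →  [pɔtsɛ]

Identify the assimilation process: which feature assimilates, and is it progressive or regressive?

The segment that alternates is /ʂ/, which surfaces as [ʃ] when adjacent to /d͡ʒ/.
/ʂ/ is retroflex while /d͡ʒ/ is postalveolar; the output [ʃ] is postalveolar, matching the trigger — so the feature that spreads is place.
Manner and voice are unchanged, so the assimilation is partial, not total.
Checking the remaining alternations: /ʂ/ → [s] after /ɾ/ (retroflex → alveolar, matching alveolar); /ʂ/ → [s] after /t/ (retroflex → alveolar, matching alveolar) — only place changes, and always toward the preceding segment.
Nothing changes in [θaʐʂu]: there the adjacent consonants already agree in place (/ʂ/ and /ʐ/ are both retroflex), so this form is consistent with the same rule.
Since the segment that changes follows the conditioning segment, the assimilation is progressive.

progressive place assimilation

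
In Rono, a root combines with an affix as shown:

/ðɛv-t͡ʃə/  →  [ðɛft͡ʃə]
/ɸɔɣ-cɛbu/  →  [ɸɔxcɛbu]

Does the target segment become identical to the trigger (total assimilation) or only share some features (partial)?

partial assimilation

The segment that alternates is /v/, which surfaces as [f] when adjacent to /t͡ʃ/.
/v/ is voiced while /t͡ʃ/ is voiceless; the output [f] is voiceless, matching the trigger — so the feature that spreads is voicing.
Place and manner are unchanged, so the assimilation is partial, not total.
The same holds elsewhere in the data: /ɣ/ → [x] before /c/ (voiced → voiceless, matching voiceless) — only voicing changes, and always toward the following segment.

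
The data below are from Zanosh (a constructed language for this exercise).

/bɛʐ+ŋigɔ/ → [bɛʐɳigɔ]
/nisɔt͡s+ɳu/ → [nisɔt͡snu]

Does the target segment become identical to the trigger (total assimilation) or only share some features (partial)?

Underlying /ŋ/ is realised as [ɳ] next to /ʐ/; /ʐ/ itself does not change.
/ŋ/ is velar while /ʐ/ is retroflex; the output [ɳ] is retroflex, matching the trigger — so the feature that spreads is place.
Manner and voice are unchanged, so the assimilation is partial, not total.
The same holds elsewhere in the data: /ɳ/ → [n] after /t͡s/ (retroflex → alveolar, matching alveolar) — only place changes, and always toward the preceding segment.

partial assimilation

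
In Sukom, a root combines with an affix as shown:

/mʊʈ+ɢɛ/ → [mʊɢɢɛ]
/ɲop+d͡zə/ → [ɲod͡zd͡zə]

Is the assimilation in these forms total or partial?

total assimilation

Underlying /ʈ/ is realised as [ɢ] next to /ɢ/; /ɢ/ itself does not change.
The output [ɢ] is identical to the trigger /ɢ/ — every feature (place, manner, voicing) has been copied — so this is total assimilation.
The other form behaves the same way: /p/ → [d͡z] before /d͡z/ — in each case the output is a copy of the following consonant.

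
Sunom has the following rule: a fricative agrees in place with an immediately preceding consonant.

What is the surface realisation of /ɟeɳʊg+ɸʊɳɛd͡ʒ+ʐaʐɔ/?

The rule targets /ɸ/ (voiceless bilabial fricative), which sits after the trigger /g/ (velar).
A voiceless velar fricative is [x], so the surface segment is [x].
At the second juncture, /ʐ/ likewise becomes [ʒ] adjacent to /d͡ʒ/.

[ɟeɳʊgxʊɳɛd͡ʒʒaʐɔ]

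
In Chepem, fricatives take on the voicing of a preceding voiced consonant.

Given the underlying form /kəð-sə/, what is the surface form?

/s/ is a voiceless alveolar fricative. The preceding trigger /ð/ is voiced, so /s/ must become voiced as well.
Changing only its voicing to voiced gives [z] — the voiced alveolar fricative.

[kəðzə]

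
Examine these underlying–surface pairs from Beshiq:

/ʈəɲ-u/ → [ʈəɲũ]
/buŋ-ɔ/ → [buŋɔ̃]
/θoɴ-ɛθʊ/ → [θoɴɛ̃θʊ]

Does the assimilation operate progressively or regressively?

The vowel /u/ surfaces as nasalised [ũ] next to the preceding nasal /ɲ/ — it has acquired the [+nasal] feature of its neighbour.
Likewise in the remaining data: /ɔ/ → [ɔ̃] after /ŋ/; /ɛ/ → [ɛ̃] after /ɴ/ — each time a vowel is nasalised next to a preceding nasal.
Because the conditioning nasal is to the left of the vowel that changes, the process is progressive (perseverative).

progressive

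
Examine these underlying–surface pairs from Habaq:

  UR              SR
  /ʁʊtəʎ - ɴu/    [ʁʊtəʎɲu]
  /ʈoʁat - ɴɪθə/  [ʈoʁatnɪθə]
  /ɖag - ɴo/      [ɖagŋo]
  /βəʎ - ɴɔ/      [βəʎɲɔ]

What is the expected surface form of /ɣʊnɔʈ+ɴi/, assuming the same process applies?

[ɣʊnɔʈɳi]

The data show progressive place assimilation: /ɴ/ → [ɲ] after /ʎ/; /ɴ/ → [n] after /t/; /ɴ/ → [ŋ] after /g/. In each pair only place changes, matching the preceding consonant, while manner and voice stay constant.
/ɴ/ is a voiced uvular nasal. The preceding trigger /ʈ/ is retroflex, so /ɴ/ must become retroflex as well.
The voiced retroflex nasal is [ɳ], so /ɴ/ → [ɳ].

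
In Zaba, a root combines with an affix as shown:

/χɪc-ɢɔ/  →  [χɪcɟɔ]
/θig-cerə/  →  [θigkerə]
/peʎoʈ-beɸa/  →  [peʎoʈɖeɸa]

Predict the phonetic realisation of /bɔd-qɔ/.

The data show progressive place assimilation: /ɢ/ → [ɟ] after /c/; /c/ → [k] after /g/; /b/ → [ɖ] after /ʈ/. In each pair only place changes, matching the preceding consonant, while manner and voice stay constant.
The rule targets /q/ (voiceless uvular stop), which sits after the trigger /d/ (alveolar).
The voiceless alveolar stop is [t], so /q/ → [t].

[bɔdtɔ]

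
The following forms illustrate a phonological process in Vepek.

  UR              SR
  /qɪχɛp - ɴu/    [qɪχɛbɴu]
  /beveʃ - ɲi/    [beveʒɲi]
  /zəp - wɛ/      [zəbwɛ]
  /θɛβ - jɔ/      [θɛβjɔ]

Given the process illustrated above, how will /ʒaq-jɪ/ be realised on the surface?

The data show regressive voicing assimilation: /p/ → [b] before /ɴ/; /ʃ/ → [ʒ] before /ɲ/; /p/ → [b] before /w/. In each pair only voicing changes, matching the following consonant, while place and manner stay constant.
Nothing changes in [θɛβjɔ]: there the adjacent consonants already agree in voicing (/β/ and /j/ are both voiced), so this form is consistent with the same rule.
/q/ is a voiceless uvular stop. The following trigger /j/ is voiced, so /q/ must become voiced as well.
A voiced uvular stop is [ɢ], so the surface segment is [ɢ].

[ʒaɢjɪ]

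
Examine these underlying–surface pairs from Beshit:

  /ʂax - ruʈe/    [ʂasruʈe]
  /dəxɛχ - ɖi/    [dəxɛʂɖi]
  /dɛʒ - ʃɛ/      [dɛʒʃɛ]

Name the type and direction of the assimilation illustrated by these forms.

regressive place assimilation

The segment that alternates is /x/, which surfaces as [s] when adjacent to /r/.
The change velar → alveolar matches the place of the following /r/, identifying this as place assimilation.
Manner and voice are unchanged, so the assimilation is partial, not total.
The same holds elsewhere in the data: /χ/ → [ʂ] before /ɖ/ (uvular → retroflex, matching retroflex) — only place changes, and always toward the following segment.
No alternation appears in [dɛʒʃɛ]: there the adjacent consonants already agree in place (/ʒ/ and /ʃ/ are both postalveolar), so this form is consistent with the same rule.
Since the segment that changes precedes the conditioning segment, the assimilation is regressive.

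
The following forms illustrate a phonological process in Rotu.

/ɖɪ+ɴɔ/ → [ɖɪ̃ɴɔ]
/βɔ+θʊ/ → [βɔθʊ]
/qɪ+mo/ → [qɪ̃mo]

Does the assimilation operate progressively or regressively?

The vowel /ɪ/ surfaces as nasalised [ɪ̃] next to the following nasal /ɴ/ — it has acquired the [+nasal] feature of its neighbour.
Likewise in the remaining data: /ɪ/ → [ɪ̃] before /m/ — each time a vowel is nasalised next to a following nasal.
No change occurs in [βɔθʊ] because the vowel at the boundary is adjacent to an oral consonant, not a nasal (/ɔ/ next to /θ/).
Because the conditioning nasal is to the right of the vowel that changes, the process is regressive (anticipatory).

regressive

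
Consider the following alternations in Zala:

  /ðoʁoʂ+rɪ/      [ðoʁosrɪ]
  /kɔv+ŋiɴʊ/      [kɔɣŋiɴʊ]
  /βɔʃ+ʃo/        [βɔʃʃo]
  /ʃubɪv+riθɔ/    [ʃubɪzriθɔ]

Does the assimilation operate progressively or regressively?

Comparing underlying and surface forms, /ʂ/ → [s] is the alternation; the neighbouring /r/ is constant.
/ʂ/ is retroflex while /r/ is alveolar; the output [s] is alveolar, matching the trigger — so the feature that spreads is place.
Checking the remaining alternations: /v/ → [ɣ] before /ŋ/ (labiodental → velar, matching velar); /v/ → [z] before /r/ (labiodental → alveolar, matching alveolar) — only place changes, and always toward the following segment.
No alternation appears in [βɔʃʃo]: there the adjacent consonants already agree in place (/ʃ/ and /ʃ/ are both postalveolar), so this form is consistent with the same rule.
The trigger is the following segment, so the direction is regressive (anticipatory).

regressive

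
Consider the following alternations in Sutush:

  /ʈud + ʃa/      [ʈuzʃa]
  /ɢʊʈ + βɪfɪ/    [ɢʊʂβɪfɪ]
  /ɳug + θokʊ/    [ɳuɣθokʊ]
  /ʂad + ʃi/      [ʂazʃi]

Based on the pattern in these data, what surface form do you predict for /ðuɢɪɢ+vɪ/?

[ðuɢɪʁvɪ]

The data show regressive manner assimilation: /d/ → [z] before /ʃ/; /ʈ/ → [ʂ] before /β/; /g/ → [ɣ] before /θ/. In each pair only manner changes, matching the following consonant, while place and voice stay constant.
/ɢ/ is a voiced uvular stop. The following trigger /v/ is a fricative, so /ɢ/ must become a fricative as well.
The voiced uvular fricative is [ʁ], so /ɢ/ → [ʁ].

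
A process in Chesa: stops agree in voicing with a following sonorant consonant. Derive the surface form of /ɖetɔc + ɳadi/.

[ɖetɔɟɳadi]

The rule targets /c/ (voiceless palatal stop), which sits before the trigger /ɳ/ (voiced).
Changing only its voicing to voiced gives [ɟ] — the voiced palatal stop.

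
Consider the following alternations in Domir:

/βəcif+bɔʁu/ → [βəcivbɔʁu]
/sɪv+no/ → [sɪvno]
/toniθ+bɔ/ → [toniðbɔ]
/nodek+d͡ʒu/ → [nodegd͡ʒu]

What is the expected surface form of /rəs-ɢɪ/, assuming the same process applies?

[rəzɢɪ]

The data show regressive voicing assimilation: /f/ → [v] before /b/; /θ/ → [ð] before /b/; /k/ → [g] before /d͡ʒ/. In each pair only voicing changes, matching the following consonant, while place and manner stay constant.
Nothing changes in [sɪvno]: there the adjacent consonants already agree in voicing (/v/ and /n/ are both voiced), so this form is consistent with the same rule.
The rule targets /s/ (voiceless alveolar fricative), which sits before the trigger /ɢ/ (voiced).
A voiced alveolar fricative is [z], so the surface segment is [z].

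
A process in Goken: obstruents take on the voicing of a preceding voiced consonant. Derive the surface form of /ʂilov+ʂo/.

/ʂ/ is a voiceless retroflex fricative. The preceding trigger /v/ is voiced, so /ʂ/ must become voiced as well.
Changing only its voicing to voiced gives [ʐ] — the voiced retroflex fricative.

[ʂilovʐo]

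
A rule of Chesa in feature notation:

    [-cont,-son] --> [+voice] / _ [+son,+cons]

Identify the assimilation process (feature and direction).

The target ([-cont,-son], stops) acquires [+voice] next to a sonorant consonant ([+son,+cons]) — it takes on the voicing of its neighbour, so the feature that spreads is voicing.
Since the environment is written after the underscore, the trigger follows the target; the direction is regressive.

regressive voicing assimilation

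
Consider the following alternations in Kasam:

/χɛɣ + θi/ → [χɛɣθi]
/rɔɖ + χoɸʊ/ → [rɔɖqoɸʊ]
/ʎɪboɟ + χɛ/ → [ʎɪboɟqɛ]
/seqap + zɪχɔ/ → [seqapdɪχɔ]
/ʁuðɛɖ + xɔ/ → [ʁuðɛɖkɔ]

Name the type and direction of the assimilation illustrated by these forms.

The segment that alternates is /χ/, which surfaces as [q] when adjacent to /ɖ/.
The change fricative → stop matches the manner of the preceding /ɖ/, identifying this as manner assimilation.
Place and voice are unchanged, so the assimilation is partial, not total.
Checking the remaining alternations: /χ/ → [q] after /ɟ/ (fricative → stop, matching a stop); /z/ → [d] after /p/ (fricative → stop, matching a stop); /x/ → [k] after /ɖ/ (fricative → stop, matching a stop) — only manner changes, and always toward the preceding segment.
Nothing changes in [χɛɣθi]: there the adjacent consonants already agree in manner (/θ/ and /ɣ/ are both fricatives), so this form is consistent with the same rule.
The trigger is the preceding segment, so the direction is progressive (perseverative).

progressive manner assimilation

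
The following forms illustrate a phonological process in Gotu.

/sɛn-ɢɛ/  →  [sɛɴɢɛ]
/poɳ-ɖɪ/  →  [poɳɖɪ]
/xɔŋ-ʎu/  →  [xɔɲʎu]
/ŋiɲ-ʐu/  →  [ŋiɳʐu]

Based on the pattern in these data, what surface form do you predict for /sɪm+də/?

[sɪndə]

The data show regressive place assimilation: /n/ → [ɴ] before /ɢ/; /ŋ/ → [ɲ] before /ʎ/; /ɲ/ → [ɳ] before /ʐ/. In each pair only place changes, matching the following consonant, while manner and voice stay constant.
No alternation appears in [poɳɖɪ]: there the adjacent consonants already agree in place (/ɳ/ and /ɖ/ are both retroflex), so this form is consistent with the same rule.
The rule targets /m/ (voiced bilabial nasal), which sits before the trigger /d/ (alveolar).
The voiced alveolar nasal is [n], so /m/ → [n].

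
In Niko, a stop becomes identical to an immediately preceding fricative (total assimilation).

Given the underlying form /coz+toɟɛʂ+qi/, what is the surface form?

[cozzoɟɛʂʂi]

/t/ is the segment targeted by the rule; it sits immediately after /z/, so it assimilates completely and surfaces as [z].
At the second juncture, /q/ likewise becomes [ʂ] adjacent to /ʂ/.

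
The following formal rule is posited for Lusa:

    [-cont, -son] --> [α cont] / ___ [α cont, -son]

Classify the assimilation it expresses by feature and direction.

The rule copies [cont] (continuancy) from the environment onto the target stops; since [±cont] encodes the stop/fricative manner contrast, the assimilating dimension is manner.
Since the environment is written after the underscore, the trigger follows the target; the direction is regressive.

regressive manner assimilation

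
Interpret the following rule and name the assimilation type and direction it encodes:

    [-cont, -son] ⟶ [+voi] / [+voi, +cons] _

progressive voicing assimilation

The structural change is [+voi], and the conditioning segment [+voi, +cons] (a voiced consonant) is itself voiced, so the target comes to share the voicing of its neighbour — voicing assimilation.
Since the environment is written before the underscore, the trigger precedes the target; the direction is progressive.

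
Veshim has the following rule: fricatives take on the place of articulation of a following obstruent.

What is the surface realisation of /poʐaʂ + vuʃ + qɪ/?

/ʂ/ is a voiceless retroflex fricative. The following trigger /v/ is labiodental, so /ʂ/ must become labiodental as well.
The voiceless labiodental fricative is [f], so /ʂ/ → [f].
The same rule applies at the second boundary: /ʃ/ → [χ] next to /q/.

[poʐafvuχqɪ]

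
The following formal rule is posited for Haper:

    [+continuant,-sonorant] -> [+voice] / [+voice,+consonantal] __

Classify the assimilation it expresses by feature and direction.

The target ([+continuant,-sonorant], fricatives) acquires [+voice] next to a voiced consonant ([+voice,+consonantal]) — it takes on the voicing of its neighbour, so the feature that spreads is voicing.
Since the environment is written before the underscore, the trigger precedes the target; the direction is progressive.

progressive voicing assimilation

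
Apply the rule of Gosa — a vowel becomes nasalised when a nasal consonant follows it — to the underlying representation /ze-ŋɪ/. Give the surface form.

The vowel /e/ is adjacent to the following nasal /ŋ/, so it acquires [+nasal] and surfaces as [ẽ].

[zẽŋɪ]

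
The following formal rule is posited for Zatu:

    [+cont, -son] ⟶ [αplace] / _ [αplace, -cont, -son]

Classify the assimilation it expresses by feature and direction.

regressive place assimilation

The shared variable α links the value of the place features (abbreviated [place]) on the target to the same value on the neighbouring segment, so place is the feature that assimilates.
The conditioning segment sits to the right of the focus bar, meaning the trigger follows the segment that changes — regressive assimilation.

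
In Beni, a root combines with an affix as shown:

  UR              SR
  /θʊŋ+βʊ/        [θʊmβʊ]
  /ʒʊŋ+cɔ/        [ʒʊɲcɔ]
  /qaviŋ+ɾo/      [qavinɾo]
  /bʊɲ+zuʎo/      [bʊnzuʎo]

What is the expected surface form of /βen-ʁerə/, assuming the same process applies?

The data show regressive place assimilation: /ŋ/ → [m] before /β/; /ŋ/ → [ɲ] before /c/; /ŋ/ → [n] before /ɾ/; /ɲ/ → [n] before /z/. In each pair only place changes, matching the following consonant, while manner and voice stay constant.
The rule targets /n/ (voiced alveolar nasal), which sits before the trigger /ʁ/ (uvular).
Changing only its place to uvular gives [ɴ] — the voiced uvular nasal.

[βeɴʁerə]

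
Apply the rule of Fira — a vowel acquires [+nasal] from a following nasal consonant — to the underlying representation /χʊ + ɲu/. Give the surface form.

The vowel /ʊ/ is adjacent to the following nasal /ɲ/, so it acquires [+nasal] and surfaces as [ʊ̃].

[χʊ̃ɲu]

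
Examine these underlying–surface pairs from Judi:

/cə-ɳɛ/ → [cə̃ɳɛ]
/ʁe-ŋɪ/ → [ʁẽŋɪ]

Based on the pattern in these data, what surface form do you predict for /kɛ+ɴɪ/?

[kɛ̃ɴɪ]

The data show regressive nasality assimilation (vowel nasalisation): /ə/ → [ə̃] before /ɳ/; /e/ → [ẽ] before /ŋ/ — a vowel is nasalised by an immediately following nasal consonant.
The vowel /ɛ/ is adjacent to the following nasal /ɴ/, so it acquires [+nasal] and surfaces as [ɛ̃].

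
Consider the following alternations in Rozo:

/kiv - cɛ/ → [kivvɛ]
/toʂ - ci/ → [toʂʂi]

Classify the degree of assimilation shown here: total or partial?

The segment that alternates is /c/, which surfaces as [v] when adjacent to /v/.
The output [v] is identical to the trigger /v/ — every feature (place, manner, voicing) has been copied — so this is total assimilation.
The remaining alternation confirms this: /c/ → [ʂ] after /ʂ/ — in each case the output is a copy of the preceding consonant.

total assimilation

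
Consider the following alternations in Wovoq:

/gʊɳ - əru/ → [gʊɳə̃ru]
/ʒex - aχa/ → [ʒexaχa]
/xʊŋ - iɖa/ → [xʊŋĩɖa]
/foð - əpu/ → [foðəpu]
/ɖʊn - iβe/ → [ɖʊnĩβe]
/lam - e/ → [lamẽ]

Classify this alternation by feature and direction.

The vowel /ə/ surfaces as nasalised [ə̃] next to the preceding nasal /ɳ/ — it has acquired the [+nasal] feature of its neighbour.
Likewise in the remaining data: /i/ → [ĩ] after /ŋ/; /i/ → [ĩ] after /n/; /e/ → [ẽ] after /m/ — each time a vowel is nasalised next to a preceding nasal.
No change occurs in [ʒexaχa], [foðəpu] because the vowel at the boundary is adjacent to an oral consonant, not a nasal (/a/ next to /x/; /ə/ next to /ð/).
Because the conditioning nasal is to the left of the vowel that changes, the process is progressive (perseverative).

progressive nasality assimilation (vowel nasalisation)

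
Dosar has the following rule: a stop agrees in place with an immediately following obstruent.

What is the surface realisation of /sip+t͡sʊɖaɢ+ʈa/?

/p/ is a voiceless bilabial stop. The following trigger /t͡s/ is alveolar, so /p/ must become alveolar as well.
The voiceless alveolar stop is [t], so /p/ → [t].
The same rule applies at the second boundary: /ɢ/ → [ɖ] next to /ʈ/.

[sitt͡sʊɖaɖʈa]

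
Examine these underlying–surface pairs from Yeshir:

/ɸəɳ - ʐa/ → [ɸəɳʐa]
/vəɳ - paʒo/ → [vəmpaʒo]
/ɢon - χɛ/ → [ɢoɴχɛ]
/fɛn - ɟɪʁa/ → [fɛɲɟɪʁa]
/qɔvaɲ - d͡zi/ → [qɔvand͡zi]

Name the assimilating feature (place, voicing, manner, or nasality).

place

Underlying /ɳ/ is realised as [m] next to /p/; /p/ itself does not change.
/ɳ/ is retroflex while /p/ is bilabial; the output [m] is bilabial, matching the trigger — so the feature that spreads is place.
The same holds elsewhere in the data: /n/ → [ɴ] before /χ/ (alveolar → uvular, matching uvular); /n/ → [ɲ] before /ɟ/ (alveolar → palatal, matching palatal); /ɲ/ → [n] before /d͡z/ (palatal → alveolar, matching alveolar) — only place changes, and always toward the following segment.
Nothing changes in [ɸəɳʐa]: there the adjacent consonants already agree in place (/ɳ/ and /ʐ/ are both retroflex), so this form is consistent with the same rule.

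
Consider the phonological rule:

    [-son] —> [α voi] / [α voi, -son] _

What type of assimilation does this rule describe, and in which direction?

progressive voicing assimilation

The rule copies [voi] from the environment onto the target, so the assimilating feature is voicing.
Since the environment is written before the underscore, the trigger precedes the target; the direction is progressive.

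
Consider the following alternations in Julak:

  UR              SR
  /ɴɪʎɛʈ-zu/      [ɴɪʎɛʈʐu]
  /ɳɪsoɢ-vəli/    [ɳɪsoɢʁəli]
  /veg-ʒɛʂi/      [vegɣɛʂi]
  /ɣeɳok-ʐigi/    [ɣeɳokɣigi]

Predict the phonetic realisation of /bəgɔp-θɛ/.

[bəgɔpɸɛ]

The data show progressive place assimilation: /z/ → [ʐ] after /ʈ/; /v/ → [ʁ] after /ɢ/; /ʒ/ → [ɣ] after /g/; /ʐ/ → [ɣ] after /k/. In each pair only place changes, matching the preceding consonant, while manner and voice stay constant.
The rule targets /θ/ (voiceless dental fricative), which sits after the trigger /p/ (bilabial).
A voiceless bilabial fricative is [ɸ], so the surface segment is [ɸ].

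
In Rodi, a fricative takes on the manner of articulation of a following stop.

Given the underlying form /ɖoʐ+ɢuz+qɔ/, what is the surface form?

The rule targets /ʐ/ (voiced retroflex fricative), which sits before the trigger /ɢ/ (stop).
A voiced retroflex stop is [ɖ], so the surface segment is [ɖ].
At the second juncture, /z/ likewise becomes [d] adjacent to /q/.

[ɖoɖɢudqɔ]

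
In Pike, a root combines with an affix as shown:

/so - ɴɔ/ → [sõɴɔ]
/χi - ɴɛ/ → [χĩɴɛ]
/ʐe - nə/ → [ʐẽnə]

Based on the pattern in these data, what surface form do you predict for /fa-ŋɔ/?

[fãŋɔ]

The data show regressive nasality assimilation (vowel nasalisation): /o/ → [õ] before /ɴ/; /i/ → [ĩ] before /ɴ/; /e/ → [ẽ] before /n/ — a vowel is nasalised by an immediately following nasal consonant.
/a/ sits next to the nasal /ŋ/ and is therefore nasalised to [ã].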